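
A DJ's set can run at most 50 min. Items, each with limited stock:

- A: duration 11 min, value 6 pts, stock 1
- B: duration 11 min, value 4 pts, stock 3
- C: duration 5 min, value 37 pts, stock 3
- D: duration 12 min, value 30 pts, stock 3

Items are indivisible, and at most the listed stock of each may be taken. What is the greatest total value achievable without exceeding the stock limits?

177 pts

Top feasible selections:
- 1×A + 3×C + 2×D: duration 50, value 177
- 1×B + 3×C + 2×D: duration 50, value 175
Best: 177 pts.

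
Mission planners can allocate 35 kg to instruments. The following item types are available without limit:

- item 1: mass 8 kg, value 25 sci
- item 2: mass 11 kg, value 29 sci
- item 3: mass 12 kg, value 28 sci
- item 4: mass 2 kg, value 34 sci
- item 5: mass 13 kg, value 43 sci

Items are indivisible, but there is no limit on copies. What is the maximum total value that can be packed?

Best value-per-unit is item 4 at 34/2, and filling with it alone uses mass 17×2=34. No mix of the others beats 17×34 = 578.

578 sci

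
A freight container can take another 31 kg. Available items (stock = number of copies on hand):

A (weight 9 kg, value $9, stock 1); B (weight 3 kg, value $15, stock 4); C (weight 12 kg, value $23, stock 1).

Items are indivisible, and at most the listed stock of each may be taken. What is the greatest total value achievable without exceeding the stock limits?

$83

Best selections within weight 31 and stock limits:
- 4×B + 1×C: weight 24, value 83
- 1×A + 3×B + 1×C: weight 30, value 77
- 1×A + 4×B: weight 21, value 69
Best: $83.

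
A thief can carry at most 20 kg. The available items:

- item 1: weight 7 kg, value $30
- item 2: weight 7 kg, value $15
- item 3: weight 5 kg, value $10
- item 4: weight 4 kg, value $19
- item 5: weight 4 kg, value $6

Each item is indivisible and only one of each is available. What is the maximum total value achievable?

$65

Check high-value combinations within 20 kg:
- item 1+item 3+item 4+item 5: weight 7+5+4+4=20, value 30+10+19+6=65
- item 1+item 2+item 4: weight 7+7+4=18, value 30+15+19=64
- item 1+item 3+item 4: weight 7+5+4=16, value 30+10+19=59
Best: $65.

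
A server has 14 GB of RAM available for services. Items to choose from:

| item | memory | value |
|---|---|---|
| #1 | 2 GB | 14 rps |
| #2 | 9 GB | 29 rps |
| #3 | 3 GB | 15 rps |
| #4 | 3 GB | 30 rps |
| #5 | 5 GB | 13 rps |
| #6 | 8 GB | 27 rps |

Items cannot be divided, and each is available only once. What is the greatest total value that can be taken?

Check high-value combinations within 14 GB:
- #1+#2+#4: memory 2+9+3=14, value 14+29+30=73
- #1+#3+#4+#5: memory 2+3+3+5=13, value 14+15+30+13=72
- #3+#4+#6: memory 3+3+8=14, value 15+30+27=72
- #1+#4+#6: memory 2+3+8=13, value 14+30+27=71
Best: 73 rps.

73 rps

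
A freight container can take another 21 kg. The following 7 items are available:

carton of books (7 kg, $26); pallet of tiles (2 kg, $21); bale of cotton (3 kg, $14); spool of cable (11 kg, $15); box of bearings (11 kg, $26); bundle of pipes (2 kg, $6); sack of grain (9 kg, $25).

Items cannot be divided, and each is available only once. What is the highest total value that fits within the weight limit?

$86

This is a 0/1 knapsack; check combinations near the capacity.
- carton of books+pallet of tiles+bale of cotton+sack of grain: weight 7+2+3+9=21, value 26+21+14+25=86
- carton of books+pallet of tiles+bundle of pipes+sack of grain: weight 7+2+2+9=20, value 26+21+6+25=78
- carton of books+pallet of tiles+box of bearings: weight 7+2+11=20, value 26+21+26=73
Best: $86.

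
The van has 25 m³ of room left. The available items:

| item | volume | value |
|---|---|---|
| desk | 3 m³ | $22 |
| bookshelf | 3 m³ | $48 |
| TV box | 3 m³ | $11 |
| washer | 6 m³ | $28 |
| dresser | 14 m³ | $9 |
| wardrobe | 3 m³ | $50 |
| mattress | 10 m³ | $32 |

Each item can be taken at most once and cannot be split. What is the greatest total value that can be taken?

Check high-value combinations within 25 m³:
- desk+bookshelf+washer+wardrobe+mattress: volume 3+3+6+3+10=25, value 22+48+28+50+32=180
- bookshelf+TV box+washer+wardrobe+mattress: volume 3+3+6+3+10=25, value 48+11+28+50+32=169
- desk+bookshelf+TV box+wardrobe+mattress: volume 3+3+3+3+10=22, value 22+48+11+50+32=163
- desk+bookshelf+TV box+washer+wardrobe: volume 3+3+3+6+3=18, value 22+48+11+28+50=159
Best: $180.

$180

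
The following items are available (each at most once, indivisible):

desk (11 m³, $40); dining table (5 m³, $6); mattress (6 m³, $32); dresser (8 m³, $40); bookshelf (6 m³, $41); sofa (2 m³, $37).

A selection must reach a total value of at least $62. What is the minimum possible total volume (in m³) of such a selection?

Subsets with value ≥ 62, sorted by total volume:
- bookshelf+sofa: volume 8, value 78
- mattress+sofa: volume 8, value 69
- dresser+sofa: volume 10, value 77
- mattress+bookshelf: volume 12, value 73
Minimum volume: 8 m³.

8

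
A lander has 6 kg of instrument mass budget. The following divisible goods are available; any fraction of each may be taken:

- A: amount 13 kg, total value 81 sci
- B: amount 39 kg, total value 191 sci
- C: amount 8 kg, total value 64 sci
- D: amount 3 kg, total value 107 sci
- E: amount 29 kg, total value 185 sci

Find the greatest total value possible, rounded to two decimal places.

131.00

Take in order of value per unit:
- D (107/3 per unit): all 3 → value 107, running total 107.00
- C (64/8 per unit): 3 of 8 → value 3×64/8 = 24.0000, running total 131.00
Total 131.00.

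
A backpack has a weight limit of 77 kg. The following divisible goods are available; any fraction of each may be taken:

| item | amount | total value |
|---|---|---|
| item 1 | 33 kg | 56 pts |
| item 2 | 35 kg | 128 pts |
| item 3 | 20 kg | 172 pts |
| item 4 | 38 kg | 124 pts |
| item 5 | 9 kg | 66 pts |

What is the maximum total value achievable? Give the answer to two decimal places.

Take in order of value per unit:
- item 3 (172/20 per unit): all 20 → value 172, running total 172.00
- item 5 (66/9 per unit): all 9 → value 66, running total 238.00
- item 2 (128/35 per unit): all 35 → value 128, running total 366.00
- item 4 (124/38 per unit): 13 of 38 → value 13×124/38 = 42.4211, running total 408.42
Total 408.42.

408.42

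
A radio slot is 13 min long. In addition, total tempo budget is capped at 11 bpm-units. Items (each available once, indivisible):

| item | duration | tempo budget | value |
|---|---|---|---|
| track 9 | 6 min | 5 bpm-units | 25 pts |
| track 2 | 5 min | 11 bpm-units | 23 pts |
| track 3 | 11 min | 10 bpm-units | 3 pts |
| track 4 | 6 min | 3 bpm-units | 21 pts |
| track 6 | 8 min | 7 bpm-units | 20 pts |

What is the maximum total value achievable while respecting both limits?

46 pts

Feasible sets respecting both limits:
- track 9+track 4: duration 12, tempo budget 8, value 46
- track 9: duration 6, tempo budget 5, value 25
- track 2: duration 5, tempo budget 11, value 23
- track 4: duration 6, tempo budget 3, value 21
Best: 46 pts.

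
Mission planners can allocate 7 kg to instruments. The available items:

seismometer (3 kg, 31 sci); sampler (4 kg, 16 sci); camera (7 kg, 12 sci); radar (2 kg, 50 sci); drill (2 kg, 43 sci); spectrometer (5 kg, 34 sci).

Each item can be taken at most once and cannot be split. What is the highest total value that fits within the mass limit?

Check high-value combinations within 7 kg:
- seismometer+radar+drill: mass 3+2+2=7, value 31+50+43=124
- radar+drill: mass 2+2=4, value 50+43=93
- radar+spectrometer: mass 2+5=7, value 50+34=84
Best: 124 sci.

124 sci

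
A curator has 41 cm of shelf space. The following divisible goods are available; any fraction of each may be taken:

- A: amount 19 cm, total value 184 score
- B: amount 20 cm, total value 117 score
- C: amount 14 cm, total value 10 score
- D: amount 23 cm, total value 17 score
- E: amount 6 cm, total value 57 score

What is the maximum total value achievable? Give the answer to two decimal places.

334.60

Take in order of value per unit:
- A (184/19 per unit): all 19 → value 184, running total 184.00
- E (57/6 per unit): all 6 → value 57, running total 241.00
- B (117/20 per unit): 16 of 20 → value 16×117/20 = 93.6000, running total 334.60
Total 334.60.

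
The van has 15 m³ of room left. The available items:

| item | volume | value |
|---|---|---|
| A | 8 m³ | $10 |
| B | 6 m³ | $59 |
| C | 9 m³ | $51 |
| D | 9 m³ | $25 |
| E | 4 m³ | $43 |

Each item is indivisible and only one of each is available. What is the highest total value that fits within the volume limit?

Check high-value combinations within 15 m³:
- B+C: volume 6+9=15, value 59+51=110
- B+E: volume 6+4=10, value 59+43=102
- C+E: volume 9+4=13, value 51+43=94
Best: $110.

$110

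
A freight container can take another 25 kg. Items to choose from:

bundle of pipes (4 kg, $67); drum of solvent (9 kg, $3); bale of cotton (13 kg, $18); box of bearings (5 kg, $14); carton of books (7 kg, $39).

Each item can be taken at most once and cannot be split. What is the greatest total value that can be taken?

Check high-value combinations within 25 kg:
- bundle of pipes+bale of cotton+carton of books: weight 4+13+7=24, value 67+18+39=124
- bundle of pipes+drum of solvent+box of bearings+carton of books: weight 4+9+5+7=25, value 67+3+14+39=123
- bundle of pipes+box of bearings+carton of books: weight 4+5+7=16, value 67+14+39=120
- bundle of pipes+drum of solvent+carton of books: weight 4+9+7=20, value 67+3+39=109
Best: $124.

$124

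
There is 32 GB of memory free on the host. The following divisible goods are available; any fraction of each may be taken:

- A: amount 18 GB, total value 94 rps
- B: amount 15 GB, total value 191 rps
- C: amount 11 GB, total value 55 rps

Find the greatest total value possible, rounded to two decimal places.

279.78

Take in order of value per unit:
- B (191/15 per unit): all 15 → value 191, running total 191.00
- A (94/18 per unit): 17 of 18 → value 17×94/18 = 88.7778, running total 279.78
Total 279.78.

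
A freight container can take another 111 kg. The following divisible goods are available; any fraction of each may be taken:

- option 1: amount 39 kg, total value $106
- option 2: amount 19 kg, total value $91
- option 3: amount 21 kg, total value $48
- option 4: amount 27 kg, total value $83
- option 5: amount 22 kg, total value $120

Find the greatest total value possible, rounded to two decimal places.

Take in order of value per unit:
- option 5 (120/22 per unit): all 22 → value 120, running total 120.00
- option 2 (91/19 per unit): all 19 → value 91, running total 211.00
- option 4 (83/27 per unit): all 27 → value 83, running total 294.00
- option 1 (106/39 per unit): all 39 → value 106, running total 400.00
- option 3 (48/21 per unit): 4 of 21 → value 4×48/21 = 9.1429, running total 409.14
Total 409.14.

409.14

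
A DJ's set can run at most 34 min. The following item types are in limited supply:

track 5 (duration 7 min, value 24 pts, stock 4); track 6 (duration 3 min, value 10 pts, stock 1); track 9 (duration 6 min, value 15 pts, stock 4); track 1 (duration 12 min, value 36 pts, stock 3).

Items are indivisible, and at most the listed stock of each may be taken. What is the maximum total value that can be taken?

111 pts

Top feasible selections:
- 4×track 5 + 1×track 9: duration 34, value 111
- 3×track 5 + 1×track 1: duration 33, value 108
Best: 111 pts.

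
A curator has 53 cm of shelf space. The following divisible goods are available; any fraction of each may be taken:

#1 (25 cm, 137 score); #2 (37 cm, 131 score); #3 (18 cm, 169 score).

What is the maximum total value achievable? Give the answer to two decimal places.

341.41

Take in order of value per unit:
- #3 (169/18 per unit): all 18 → value 169, running total 169.00
- #1 (137/25 per unit): all 25 → value 137, running total 306.00
- #2 (131/37 per unit): 10 of 37 → value 10×131/37 = 35.4054, running total 341.41
Total 341.41.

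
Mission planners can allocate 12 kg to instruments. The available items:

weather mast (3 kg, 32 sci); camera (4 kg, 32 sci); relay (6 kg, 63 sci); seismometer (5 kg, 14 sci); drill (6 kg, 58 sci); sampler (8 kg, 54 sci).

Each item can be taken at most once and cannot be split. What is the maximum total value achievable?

121 sci

Check high-value combinations within 12 kg:
- relay+drill: mass 6+6=12, value 63+58=121
- weather mast+relay: mass 3+6=9, value 32+63=95
- camera+relay: mass 4+6=10, value 32+63=95
- weather mast+drill: mass 3+6=9, value 32+58=90
Best: 121 sci.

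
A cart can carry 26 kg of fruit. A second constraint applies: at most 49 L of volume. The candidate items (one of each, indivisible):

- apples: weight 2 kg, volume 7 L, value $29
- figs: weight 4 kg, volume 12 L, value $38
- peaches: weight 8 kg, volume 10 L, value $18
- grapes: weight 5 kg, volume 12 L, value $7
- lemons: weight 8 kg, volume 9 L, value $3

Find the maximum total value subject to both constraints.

Feasible sets respecting both limits:
- apples+figs+peaches+grapes: weight 19, volume 41, value 92
- apples+figs+peaches+lemons: weight 22, volume 38, value 88
- apples+figs+peaches: weight 14, volume 29, value 85
Best: $92.

$92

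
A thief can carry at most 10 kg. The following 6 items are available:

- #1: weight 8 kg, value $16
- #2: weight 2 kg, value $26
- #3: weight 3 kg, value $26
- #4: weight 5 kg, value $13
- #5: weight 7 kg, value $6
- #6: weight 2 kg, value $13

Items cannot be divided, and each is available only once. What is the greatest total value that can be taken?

Check high-value combinations within 10 kg:
- #2+#3+#6: weight 2+3+2=7, value 26+26+13=65
- #2+#3+#4: weight 2+3+5=10, value 26+26+13=65
- #2+#3: weight 2+3=5, value 26+26=52
- #2+#4+#6: weight 2+5+2=9, value 26+13+13=52
Best: $65.

$65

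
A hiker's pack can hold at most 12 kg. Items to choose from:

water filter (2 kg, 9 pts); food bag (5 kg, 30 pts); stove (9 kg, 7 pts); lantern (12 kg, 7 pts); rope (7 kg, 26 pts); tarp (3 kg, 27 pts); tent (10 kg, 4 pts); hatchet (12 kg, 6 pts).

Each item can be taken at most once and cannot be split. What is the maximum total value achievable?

66 pts

Check high-value combinations within 12 kg:
- water filter+food bag+tarp: weight 2+5+3=10, value 9+30+27=66
- water filter+rope+tarp: weight 2+7+3=12, value 9+26+27=62
- food bag+tarp: weight 5+3=8, value 30+27=57
Best: 66 pts.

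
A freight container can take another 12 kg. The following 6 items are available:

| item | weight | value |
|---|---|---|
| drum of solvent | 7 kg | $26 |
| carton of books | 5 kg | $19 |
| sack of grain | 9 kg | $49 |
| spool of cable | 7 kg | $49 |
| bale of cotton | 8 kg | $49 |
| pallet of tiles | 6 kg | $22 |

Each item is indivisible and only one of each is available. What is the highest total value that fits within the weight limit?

$68

Check high-value combinations within 12 kg:
- carton of books+spool of cable: weight 5+7=12, value 19+49=68
- spool of cable: weight 7, value 49
- bale of cotton: weight 8, value 49
- sack of grain: weight 9, value 49
Best: $68.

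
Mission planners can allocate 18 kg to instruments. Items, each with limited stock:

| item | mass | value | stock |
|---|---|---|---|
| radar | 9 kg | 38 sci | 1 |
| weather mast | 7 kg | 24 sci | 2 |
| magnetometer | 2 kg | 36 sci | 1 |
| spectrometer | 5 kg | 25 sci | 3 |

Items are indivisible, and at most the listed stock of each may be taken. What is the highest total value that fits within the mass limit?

Top feasible selections:
- 1×magnetometer + 3×spectrometer: mass 17, value 111
- 1×radar + 1×magnetometer + 1×spectrometer: mass 16, value 99
- 1×radar + 1×weather mast + 1×magnetometer: mass 18, value 98
Best: 111 sci.

111 sci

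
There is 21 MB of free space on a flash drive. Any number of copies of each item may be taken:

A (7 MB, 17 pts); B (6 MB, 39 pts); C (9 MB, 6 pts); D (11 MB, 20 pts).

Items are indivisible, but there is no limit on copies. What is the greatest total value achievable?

Best value-per-unit is B at 39/6, and filling with it alone uses size 3×6=18. No mix of the others beats 3×39 = 117.

117 pts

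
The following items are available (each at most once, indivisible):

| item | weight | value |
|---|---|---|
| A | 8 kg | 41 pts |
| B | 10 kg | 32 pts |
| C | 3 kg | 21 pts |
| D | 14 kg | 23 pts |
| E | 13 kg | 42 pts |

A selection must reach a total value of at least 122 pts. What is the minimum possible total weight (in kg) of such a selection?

34

Subsets with value ≥ 122, sorted by total weight:
- A+B+C+E: weight 34, value 136
- A+C+D+E: weight 38, value 127
- A+B+D+E: weight 45, value 138
Minimum weight: 34 kg.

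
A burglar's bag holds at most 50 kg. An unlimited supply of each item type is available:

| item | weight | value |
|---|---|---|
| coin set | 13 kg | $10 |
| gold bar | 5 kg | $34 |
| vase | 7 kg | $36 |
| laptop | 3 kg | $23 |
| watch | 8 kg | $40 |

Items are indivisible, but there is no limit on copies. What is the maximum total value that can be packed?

$379

Best value-per-unit is laptop at 23/3; filling with it alone gives 16×23 = 368.
Optimal mix: 1×gold bar + 15×laptop → weight 50, value 379.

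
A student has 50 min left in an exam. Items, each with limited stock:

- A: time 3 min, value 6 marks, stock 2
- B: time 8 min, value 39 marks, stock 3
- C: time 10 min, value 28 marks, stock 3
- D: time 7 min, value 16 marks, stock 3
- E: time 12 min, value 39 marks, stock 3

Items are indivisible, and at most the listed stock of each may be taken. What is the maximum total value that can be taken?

Best selections within time 50 and stock limits:
- 3×B + 2×E: time 48, value 195
- 1×A + 3×B + 1×C + 1×E: time 49, value 190
- 3×B + 2×D + 1×E: time 50, value 188
- 2×A + 3×B + 2×C: time 50, value 185
Best: 195 marks.

195 marks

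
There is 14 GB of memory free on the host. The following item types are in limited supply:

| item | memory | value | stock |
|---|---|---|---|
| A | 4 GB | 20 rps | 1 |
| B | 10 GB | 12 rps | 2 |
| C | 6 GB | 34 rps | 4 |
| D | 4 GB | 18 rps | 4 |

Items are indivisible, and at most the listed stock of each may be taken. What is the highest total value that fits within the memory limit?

Best selections within memory 14 and stock limits:
- 1×A + 1×C + 1×D: memory 14, value 72
- 1×C + 2×D: memory 14, value 70
- 2×C: memory 12, value 68
Best: 72 rps.

72 rps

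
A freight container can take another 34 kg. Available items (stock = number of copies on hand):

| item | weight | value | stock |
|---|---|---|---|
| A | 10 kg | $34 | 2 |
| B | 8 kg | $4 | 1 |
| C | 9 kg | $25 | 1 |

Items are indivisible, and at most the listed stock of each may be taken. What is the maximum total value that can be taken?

Top feasible selections:
- 2×A + 1×C: weight 29, value 93
- 2×A + 1×B: weight 28, value 72
Best: $93.

$93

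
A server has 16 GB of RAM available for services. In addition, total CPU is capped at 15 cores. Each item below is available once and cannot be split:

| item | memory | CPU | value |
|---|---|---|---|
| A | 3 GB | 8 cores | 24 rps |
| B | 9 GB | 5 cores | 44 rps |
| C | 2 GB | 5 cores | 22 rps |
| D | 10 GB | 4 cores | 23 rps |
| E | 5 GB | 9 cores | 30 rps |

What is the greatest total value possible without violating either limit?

Feasible sets respecting both limits:
- B+E: memory 14, CPU 14, value 74
- A+B: memory 12, CPU 13, value 68
- B+C: memory 11, CPU 10, value 66
Best: 74 rps.

74 rps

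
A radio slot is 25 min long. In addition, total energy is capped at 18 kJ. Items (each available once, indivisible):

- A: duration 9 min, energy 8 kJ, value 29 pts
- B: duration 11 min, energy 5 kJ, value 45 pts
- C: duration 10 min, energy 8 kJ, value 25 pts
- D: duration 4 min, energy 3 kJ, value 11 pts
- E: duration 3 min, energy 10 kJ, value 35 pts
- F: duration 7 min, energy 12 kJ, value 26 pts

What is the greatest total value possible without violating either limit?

Feasible sets respecting both limits:
- B+D+E: duration 18, energy 18, value 91
- A+B+D: duration 24, energy 16, value 85
- B+C+D: duration 25, energy 16, value 81
Best: 91 pts.

91 pts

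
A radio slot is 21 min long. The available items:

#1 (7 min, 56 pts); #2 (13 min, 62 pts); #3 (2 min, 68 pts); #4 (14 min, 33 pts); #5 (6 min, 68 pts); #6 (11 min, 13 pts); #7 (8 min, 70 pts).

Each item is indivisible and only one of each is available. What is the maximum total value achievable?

206 pts

Check high-value combinations within 21 min:
- #3+#5+#7: duration 2+6+8=16, value 68+68+70=206
- #2+#3+#5: duration 13+2+6=21, value 62+68+68=198
- #1+#3+#7: duration 7+2+8=17, value 56+68+70=194
Best: 206 pts.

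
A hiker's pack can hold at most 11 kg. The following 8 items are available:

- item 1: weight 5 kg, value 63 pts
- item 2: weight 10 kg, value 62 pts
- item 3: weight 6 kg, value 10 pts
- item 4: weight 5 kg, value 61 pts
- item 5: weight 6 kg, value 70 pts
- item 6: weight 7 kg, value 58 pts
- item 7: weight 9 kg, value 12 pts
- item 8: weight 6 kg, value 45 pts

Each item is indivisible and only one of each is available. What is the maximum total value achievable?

133 pts

Check high-value combinations within 11 kg:
- item 1+item 5: weight 5+6=11, value 63+70=133
- item 4+item 5: weight 5+6=11, value 61+70=131
- item 1+item 4: weight 5+5=10, value 63+61=124
- item 1+item 8: weight 5+6=11, value 63+45=108
Best: 133 pts.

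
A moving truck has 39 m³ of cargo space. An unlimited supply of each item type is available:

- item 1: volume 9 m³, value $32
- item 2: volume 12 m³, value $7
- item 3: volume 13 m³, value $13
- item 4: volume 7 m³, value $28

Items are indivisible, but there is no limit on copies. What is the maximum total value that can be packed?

Best value-per-unit is item 4 at 28/7; filling with it alone gives 5×28 = 140.
Optimal mix: 2×item 1 + 3×item 4 → volume 39, value 148.

$148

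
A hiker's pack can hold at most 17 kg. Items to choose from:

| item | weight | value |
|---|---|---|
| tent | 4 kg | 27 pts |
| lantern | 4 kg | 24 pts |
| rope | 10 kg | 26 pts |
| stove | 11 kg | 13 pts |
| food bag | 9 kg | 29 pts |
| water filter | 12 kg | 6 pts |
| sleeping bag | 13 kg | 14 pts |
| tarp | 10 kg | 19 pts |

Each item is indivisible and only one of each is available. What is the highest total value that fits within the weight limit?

80 pts

Check high-value combinations within 17 kg:
- tent+lantern+food bag: weight 4+4+9=17, value 27+24+29=80
- tent+food bag: weight 4+9=13, value 27+29=56
- lantern+food bag: weight 4+9=13, value 24+29=53
- tent+rope: weight 4+10=14, value 27+26=53
Best: 80 pts.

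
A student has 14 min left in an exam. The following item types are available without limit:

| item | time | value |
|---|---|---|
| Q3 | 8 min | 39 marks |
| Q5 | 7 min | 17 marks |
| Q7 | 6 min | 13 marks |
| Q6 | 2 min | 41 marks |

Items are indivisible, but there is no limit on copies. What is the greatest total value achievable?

Best value-per-unit is Q6 at 41/2, and filling with it alone uses time 7×2=14. No mix of the others beats 7×41 = 287.

287 marks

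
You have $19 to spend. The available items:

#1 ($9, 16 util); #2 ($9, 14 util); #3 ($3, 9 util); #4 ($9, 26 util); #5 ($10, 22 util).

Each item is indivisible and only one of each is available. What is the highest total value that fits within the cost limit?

This is a 0/1 knapsack; check combinations near the capacity.
- #4+#5: cost 9+10=19, value 26+22=48
- #1+#4: cost 9+9=18, value 16+26=42
- #2+#4: cost 9+9=18, value 14+26=40
Best: 48 util.

48 util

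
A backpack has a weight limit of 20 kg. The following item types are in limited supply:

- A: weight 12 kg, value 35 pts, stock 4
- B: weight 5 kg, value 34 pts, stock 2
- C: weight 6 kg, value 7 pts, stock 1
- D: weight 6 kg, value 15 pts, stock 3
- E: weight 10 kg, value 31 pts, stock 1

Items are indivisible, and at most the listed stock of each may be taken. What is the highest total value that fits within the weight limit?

Top feasible selections:
- 2×B + 1×E: weight 20, value 99
- 2×B + 1×D: weight 16, value 83
Best: 99 pts.

99 pts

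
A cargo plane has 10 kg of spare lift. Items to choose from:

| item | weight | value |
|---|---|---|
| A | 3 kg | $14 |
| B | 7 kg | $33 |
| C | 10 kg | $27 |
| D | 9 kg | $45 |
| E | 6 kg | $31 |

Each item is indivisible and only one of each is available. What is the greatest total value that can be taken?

$47

This is a 0/1 knapsack; check combinations near the capacity.
- A+B: weight 3+7=10, value 14+33=47
- D: weight 9, value 45
- A+E: weight 3+6=9, value 14+31=45
- B: weight 7, value 33
- E: weight 6, value 31
Best: $47.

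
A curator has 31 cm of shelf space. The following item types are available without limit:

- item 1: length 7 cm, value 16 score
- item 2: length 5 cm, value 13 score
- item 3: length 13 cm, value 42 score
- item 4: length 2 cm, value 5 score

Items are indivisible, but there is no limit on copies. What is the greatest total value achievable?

97 score

Best value-per-unit is item 3 at 42/13; filling with it alone gives 2×42 = 84.
Optimal mix: 1×item 2 + 2×item 3 → length 31, value 97.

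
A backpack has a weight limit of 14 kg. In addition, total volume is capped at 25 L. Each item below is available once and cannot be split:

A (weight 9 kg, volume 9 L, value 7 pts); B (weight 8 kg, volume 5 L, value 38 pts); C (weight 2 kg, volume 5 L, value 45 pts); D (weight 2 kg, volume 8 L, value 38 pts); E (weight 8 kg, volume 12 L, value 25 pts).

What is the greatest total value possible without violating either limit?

Feasible sets respecting both limits:
- B+C+D: weight 12, volume 18, value 121
- C+D+E: weight 12, volume 25, value 108
- A+C+D: weight 13, volume 22, value 90
Best: 121 pts.

121 pts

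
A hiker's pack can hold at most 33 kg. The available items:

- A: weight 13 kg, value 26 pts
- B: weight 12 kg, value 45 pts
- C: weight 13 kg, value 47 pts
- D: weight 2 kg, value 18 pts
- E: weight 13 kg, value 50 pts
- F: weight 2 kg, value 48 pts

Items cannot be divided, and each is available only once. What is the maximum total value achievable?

163 pts

Check high-value combinations within 33 kg:
- C+D+E+F: weight 13+2+13+2=30, value 47+18+50+48=163
- B+D+E+F: weight 12+2+13+2=29, value 45+18+50+48=161
- B+C+D+F: weight 12+13+2+2=29, value 45+47+18+48=158
- C+E+F: weight 13+13+2=28, value 47+50+48=145
Best: 163 pts.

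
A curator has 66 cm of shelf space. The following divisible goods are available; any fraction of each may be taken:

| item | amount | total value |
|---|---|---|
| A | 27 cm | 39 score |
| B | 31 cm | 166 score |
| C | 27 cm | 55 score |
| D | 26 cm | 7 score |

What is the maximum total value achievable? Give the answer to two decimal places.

232.56

Take in order of value per unit:
- B (166/31 per unit): all 31 → value 166, running total 166.00
- C (55/27 per unit): all 27 → value 55, running total 221.00
- A (39/27 per unit): 8 of 27 → value 8×39/27 = 11.5556, running total 232.56
Total 232.56.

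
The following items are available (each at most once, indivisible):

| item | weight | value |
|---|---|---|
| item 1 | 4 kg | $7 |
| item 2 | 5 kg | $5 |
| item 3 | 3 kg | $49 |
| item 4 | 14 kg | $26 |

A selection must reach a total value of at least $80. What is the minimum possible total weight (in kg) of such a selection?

Subsets with value ≥ 80, sorted by total weight:
- item 1+item 3+item 4: weight 21, value 82
- item 2+item 3+item 4: weight 22, value 80
Minimum weight: 21 kg.

21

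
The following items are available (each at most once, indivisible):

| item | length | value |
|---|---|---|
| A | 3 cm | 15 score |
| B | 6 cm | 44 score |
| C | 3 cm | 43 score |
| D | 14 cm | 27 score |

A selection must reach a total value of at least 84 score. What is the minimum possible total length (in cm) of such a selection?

9

Subsets with value ≥ 84, sorted by total length:
- B+C: length 9, value 87
- A+B+C: length 12, value 102
- A+C+D: length 20, value 85
Minimum length: 9 cm.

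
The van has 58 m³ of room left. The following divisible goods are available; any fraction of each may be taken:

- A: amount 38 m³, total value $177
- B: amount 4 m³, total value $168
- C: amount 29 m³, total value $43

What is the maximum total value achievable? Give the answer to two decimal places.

368.72

Take in order of value per unit:
- B (168/4 per unit): all 4 → value 168, running total 168.00
- A (177/38 per unit): all 38 → value 177, running total 345.00
- C (43/29 per unit): 16 of 29 → value 16×43/29 = 23.7241, running total 368.72
Total 368.72.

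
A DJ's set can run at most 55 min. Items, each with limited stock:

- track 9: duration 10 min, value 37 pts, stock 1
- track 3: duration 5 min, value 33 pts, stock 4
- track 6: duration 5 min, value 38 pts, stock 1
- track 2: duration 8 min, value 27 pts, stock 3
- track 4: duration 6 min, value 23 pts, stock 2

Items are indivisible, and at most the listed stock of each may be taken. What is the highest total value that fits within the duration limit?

280 pts

Top feasible selections:
- 1×track 9 + 4×track 3 + 1×track 6 + 1×track 2 + 2×track 4: duration 55, value 280
- 4×track 3 + 1×track 6 + 3×track 2 + 1×track 4: duration 55, value 274
Best: 280 pts.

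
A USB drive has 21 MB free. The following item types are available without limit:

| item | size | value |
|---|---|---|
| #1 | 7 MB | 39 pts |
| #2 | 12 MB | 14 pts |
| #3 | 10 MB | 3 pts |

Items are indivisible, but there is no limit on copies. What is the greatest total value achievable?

117 pts

Best value-per-unit is #1 at 39/7, and filling with it alone uses size 3×7=21. No mix of the others beats 3×39 = 117.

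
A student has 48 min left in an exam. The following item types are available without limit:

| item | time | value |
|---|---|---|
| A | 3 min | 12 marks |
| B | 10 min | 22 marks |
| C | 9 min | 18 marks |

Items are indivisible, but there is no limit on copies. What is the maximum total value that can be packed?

192 marks

Best value-per-unit is A at 12/3, and filling with it alone uses time 16×3=48. No mix of the others beats 16×12 = 192.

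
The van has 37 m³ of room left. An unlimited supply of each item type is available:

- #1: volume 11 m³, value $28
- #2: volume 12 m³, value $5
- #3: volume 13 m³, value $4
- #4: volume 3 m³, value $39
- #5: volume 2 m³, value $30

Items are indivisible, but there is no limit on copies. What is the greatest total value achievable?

Best value-per-unit is #5 at 30/2; filling with it alone gives 18×30 = 540.
Optimal mix: 1×#4 + 17×#5 → volume 37, value 549.

$549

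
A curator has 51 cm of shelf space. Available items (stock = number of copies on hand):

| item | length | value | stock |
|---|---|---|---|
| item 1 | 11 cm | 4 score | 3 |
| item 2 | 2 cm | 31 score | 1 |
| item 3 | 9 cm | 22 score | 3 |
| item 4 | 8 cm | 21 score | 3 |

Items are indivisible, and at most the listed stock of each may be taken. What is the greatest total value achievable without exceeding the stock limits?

139 score

Top feasible selections:
- 1×item 2 + 3×item 3 + 2×item 4: length 45, value 139
- 1×item 2 + 2×item 3 + 3×item 4: length 44, value 138
- 3×item 3 + 3×item 4: length 51, value 129
- 1×item 1 + 1×item 2 + 3×item 3 + 1×item 4: length 48, value 122
Best: 139 score.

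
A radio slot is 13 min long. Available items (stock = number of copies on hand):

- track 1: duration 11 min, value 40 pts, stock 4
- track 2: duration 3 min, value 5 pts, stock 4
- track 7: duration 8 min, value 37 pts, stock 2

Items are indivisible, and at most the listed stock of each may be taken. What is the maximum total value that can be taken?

Top feasible selections:
- 1×track 2 + 1×track 7: duration 11, value 42
- 1×track 1: duration 11, value 40
- 1×track 7: duration 8, value 37
- 4×track 2: duration 12, value 20
Best: 42 pts.

42 pts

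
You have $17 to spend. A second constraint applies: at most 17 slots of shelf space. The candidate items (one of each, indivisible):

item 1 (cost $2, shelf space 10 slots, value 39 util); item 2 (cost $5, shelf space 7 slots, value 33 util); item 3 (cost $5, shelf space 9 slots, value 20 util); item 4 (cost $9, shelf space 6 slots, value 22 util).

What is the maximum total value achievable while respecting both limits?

Feasible sets respecting both limits:
- item 1+item 2: cost 7, shelf space 17, value 72
- item 1+item 4: cost 11, shelf space 16, value 61
- item 2+item 4: cost 14, shelf space 13, value 55
Best: 72 util.

72 util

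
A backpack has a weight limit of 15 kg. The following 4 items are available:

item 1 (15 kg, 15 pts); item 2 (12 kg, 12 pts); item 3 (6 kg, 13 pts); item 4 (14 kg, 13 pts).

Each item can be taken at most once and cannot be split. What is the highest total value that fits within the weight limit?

15 pts

Check high-value combinations within 15 kg:
- item 1: weight 15, value 15
- item 3: weight 6, value 13
- item 4: weight 14, value 13
Best: 15 pts.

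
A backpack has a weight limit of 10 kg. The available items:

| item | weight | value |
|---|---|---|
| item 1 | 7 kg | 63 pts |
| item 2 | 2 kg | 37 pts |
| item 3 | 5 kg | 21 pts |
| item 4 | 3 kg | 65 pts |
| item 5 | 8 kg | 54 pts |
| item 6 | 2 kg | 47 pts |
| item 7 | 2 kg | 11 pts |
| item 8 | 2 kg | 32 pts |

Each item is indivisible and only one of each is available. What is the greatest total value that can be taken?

This is a 0/1 knapsack; check combinations near the capacity.
- item 2+item 4+item 6+item 8: weight 2+3+2+2=9, value 37+65+47+32=181
- item 2+item 4+item 6+item 7: weight 2+3+2+2=9, value 37+65+47+11=160
- item 4+item 6+item 7+item 8: weight 3+2+2+2=9, value 65+47+11+32=155
Best: 181 pts.

181 pts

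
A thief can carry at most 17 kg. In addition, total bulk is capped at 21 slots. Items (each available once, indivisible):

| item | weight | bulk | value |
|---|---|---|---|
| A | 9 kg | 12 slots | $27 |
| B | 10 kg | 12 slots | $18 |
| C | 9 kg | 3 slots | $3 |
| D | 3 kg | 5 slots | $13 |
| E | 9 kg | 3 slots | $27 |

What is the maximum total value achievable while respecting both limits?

Feasible sets respecting both limits:
- A+D: weight 12, bulk 17, value 40
- D+E: weight 12, bulk 8, value 40
- B+D: weight 13, bulk 17, value 31
- A: weight 9, bulk 12, value 27
Best: $40.

$40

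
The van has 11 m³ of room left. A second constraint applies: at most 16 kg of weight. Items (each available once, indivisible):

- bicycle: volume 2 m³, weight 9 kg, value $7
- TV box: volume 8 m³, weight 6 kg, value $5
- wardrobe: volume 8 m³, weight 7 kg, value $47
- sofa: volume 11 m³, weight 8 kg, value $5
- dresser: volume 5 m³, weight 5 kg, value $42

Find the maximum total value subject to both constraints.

Feasible sets respecting both limits:
- bicycle+wardrobe: volume 10, weight 16, value 54
- bicycle+dresser: volume 7, weight 14, value 49
- wardrobe: volume 8, weight 7, value 47
Best: $54.

$54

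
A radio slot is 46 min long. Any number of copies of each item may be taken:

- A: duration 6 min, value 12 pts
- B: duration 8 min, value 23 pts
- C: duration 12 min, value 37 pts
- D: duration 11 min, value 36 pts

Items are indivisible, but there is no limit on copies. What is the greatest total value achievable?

Best value-per-unit is D at 36/11; filling with it alone gives 4×36 = 144.
Optimal mix: 2×C + 2×D → duration 46, value 146.

146 pts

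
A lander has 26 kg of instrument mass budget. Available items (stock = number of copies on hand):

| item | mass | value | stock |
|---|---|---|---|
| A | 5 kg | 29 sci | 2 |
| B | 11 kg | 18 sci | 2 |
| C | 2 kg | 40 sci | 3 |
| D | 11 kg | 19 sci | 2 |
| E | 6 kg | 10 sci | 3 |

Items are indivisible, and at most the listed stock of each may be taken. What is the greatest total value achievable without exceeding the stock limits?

188 sci

Top feasible selections:
- 2×A + 3×C + 1×E: mass 22, value 188
- 2×A + 3×C: mass 16, value 178
- 1×A + 3×C + 2×E: mass 23, value 169
- 1×A + 3×C + 1×D: mass 22, value 168
Best: 188 sci.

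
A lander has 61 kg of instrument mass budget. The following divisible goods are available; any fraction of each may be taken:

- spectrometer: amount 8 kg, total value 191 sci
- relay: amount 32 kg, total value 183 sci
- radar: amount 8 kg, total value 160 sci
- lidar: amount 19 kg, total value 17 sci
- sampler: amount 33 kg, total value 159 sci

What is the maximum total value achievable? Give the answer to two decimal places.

Take in order of value per unit:
- spectrometer (191/8 per unit): all 8 → value 191, running total 191.00
- radar (160/8 per unit): all 8 → value 160, running total 351.00
- relay (183/32 per unit): all 32 → value 183, running total 534.00
- sampler (159/33 per unit): 13 of 33 → value 13×159/33 = 62.6364, running total 596.64
Total 596.64.

596.64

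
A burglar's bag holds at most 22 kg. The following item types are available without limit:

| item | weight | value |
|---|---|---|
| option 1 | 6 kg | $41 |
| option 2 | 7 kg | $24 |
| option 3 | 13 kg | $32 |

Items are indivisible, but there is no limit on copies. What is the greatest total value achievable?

Best value-per-unit is option 1 at 41/6, and filling with it alone uses weight 3×6=18. No mix of the others beats 3×41 = 123.

$123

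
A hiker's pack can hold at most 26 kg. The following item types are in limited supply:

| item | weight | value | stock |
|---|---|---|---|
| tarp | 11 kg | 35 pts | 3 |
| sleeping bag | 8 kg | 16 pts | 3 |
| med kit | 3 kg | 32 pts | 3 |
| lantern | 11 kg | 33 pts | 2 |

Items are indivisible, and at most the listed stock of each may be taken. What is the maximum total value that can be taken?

131 pts

Best selections within weight 26 and stock limits:
- 1×tarp + 3×med kit: weight 20, value 131
- 3×med kit + 1×lantern: weight 20, value 129
- 2×sleeping bag + 3×med kit: weight 25, value 128
- 1×tarp + 1×sleeping bag + 2×med kit: weight 25, value 115
Best: 131 pts.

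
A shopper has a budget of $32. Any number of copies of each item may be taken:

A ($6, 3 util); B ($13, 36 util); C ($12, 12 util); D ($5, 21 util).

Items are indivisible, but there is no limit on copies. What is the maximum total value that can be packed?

Best value-per-unit is D at 21/5, and filling with it alone uses cost 6×5=30. No mix of the others beats 6×21 = 126.

126 util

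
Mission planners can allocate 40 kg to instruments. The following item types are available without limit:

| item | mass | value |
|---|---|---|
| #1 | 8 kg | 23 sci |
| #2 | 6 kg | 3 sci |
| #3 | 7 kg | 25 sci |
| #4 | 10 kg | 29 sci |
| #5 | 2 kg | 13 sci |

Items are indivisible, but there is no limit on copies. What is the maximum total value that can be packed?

260 sci

Best value-per-unit is #5 at 13/2, and filling with it alone uses mass 20×2=40. No mix of the others beats 20×13 = 260.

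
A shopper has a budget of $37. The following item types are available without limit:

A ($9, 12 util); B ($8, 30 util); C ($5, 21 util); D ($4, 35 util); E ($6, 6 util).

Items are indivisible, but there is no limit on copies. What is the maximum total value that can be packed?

Best value-per-unit is D at 35/4, and filling with it alone uses cost 9×4=36. No mix of the others beats 9×35 = 315.

315 util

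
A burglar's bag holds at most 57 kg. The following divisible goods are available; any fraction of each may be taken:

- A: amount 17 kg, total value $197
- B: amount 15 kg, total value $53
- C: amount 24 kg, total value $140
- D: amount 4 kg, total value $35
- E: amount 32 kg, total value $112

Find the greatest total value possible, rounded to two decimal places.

414.40

Take in order of value per unit:
- A (197/17 per unit): all 17 → value 197, running total 197.00
- D (35/4 per unit): all 4 → value 35, running total 232.00
- C (140/24 per unit): all 24 → value 140, running total 372.00
- B (53/15 per unit): 12 of 15 → value 12×53/15 = 42.4000, running total 414.40
Total 414.40.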